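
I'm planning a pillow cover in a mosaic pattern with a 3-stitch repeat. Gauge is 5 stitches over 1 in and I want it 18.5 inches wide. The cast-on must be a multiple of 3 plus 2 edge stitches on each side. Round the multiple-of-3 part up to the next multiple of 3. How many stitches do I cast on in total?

5 / 1 = 5 sts per inch.
18.5 × 5 = 92.50 sts.
Less 4 edge sts → 88.50 for the repeat.
Next multiple of 3: 90.
Add back 4 edge sts → 94.

Cast on 94 stitches.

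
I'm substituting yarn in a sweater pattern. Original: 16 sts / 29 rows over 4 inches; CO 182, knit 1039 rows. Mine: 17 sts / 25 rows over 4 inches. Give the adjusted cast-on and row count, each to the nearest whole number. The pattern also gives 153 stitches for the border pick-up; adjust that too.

Cast on 193 stitches; work 896 rows; border pick-up 163 stitches.

Stitches: 182 × 17/16 = 193.38 → 193.
Rows: 1039 × 25/29 = 895.69 → 896.
border pick-up: 153 × 17/16 = 162.56 → 163.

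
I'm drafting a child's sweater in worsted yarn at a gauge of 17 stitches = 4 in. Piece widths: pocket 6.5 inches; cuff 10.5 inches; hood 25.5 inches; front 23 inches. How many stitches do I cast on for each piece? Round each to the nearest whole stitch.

Rate = 17/4 = 4.25 sts per in.
pocket: 6.5 × 4.25 = 27.62 → 28.
cuff: 10.5 × 4.25 = 44.62 → 45.
hood: 25.5 × 4.25 = 108.38 → 108.
front: 23 × 4.25 = 97.75 → 98.

pocket 28; cuff 45; hood 108; front 98.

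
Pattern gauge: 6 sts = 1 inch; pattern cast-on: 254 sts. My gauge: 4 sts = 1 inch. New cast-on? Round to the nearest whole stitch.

Scale factor = 4 / 6 = 0.667.
254 × 4 / 6 = 169.33 sts.
→ 169 sts.

Cast on 169 stitches.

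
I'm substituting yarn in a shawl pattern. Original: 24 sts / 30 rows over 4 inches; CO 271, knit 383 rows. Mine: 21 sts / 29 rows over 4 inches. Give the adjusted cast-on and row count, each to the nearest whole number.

Stitches: 271 × 21/24 = 237.12 → 237.
Rows: 383 × 29/30 = 370.23 → 370.

Cast on 237 stitches; work 370 rows.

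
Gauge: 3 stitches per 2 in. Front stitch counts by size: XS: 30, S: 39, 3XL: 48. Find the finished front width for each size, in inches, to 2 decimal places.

3/2 = 1.5 sts per in.
XS: 30 / 1.5 = 20.000 → 20.00 in.
S: 39 / 1.5 = 26.000 → 26.00 in.
3XL: 48 / 1.5 = 32.000 → 32.00 in.

XS 20.00 inches; S 26.00 inches; 3XL 32.00 inches.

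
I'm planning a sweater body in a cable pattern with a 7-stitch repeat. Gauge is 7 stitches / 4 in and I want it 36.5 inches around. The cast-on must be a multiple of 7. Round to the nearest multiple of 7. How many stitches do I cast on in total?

7 / 4 = 1.75 sts per inch.
36.5 × 1.75 = 63.88 sts.
Nearest multiple of 7: 63.

63 stitches.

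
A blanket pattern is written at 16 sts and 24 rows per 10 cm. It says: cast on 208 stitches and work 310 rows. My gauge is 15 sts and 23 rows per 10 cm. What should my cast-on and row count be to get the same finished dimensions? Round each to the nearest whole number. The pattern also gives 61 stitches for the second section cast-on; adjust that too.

Stitches: 208 × 15/16 = 195.00 → 195.
Rows: 310 × 23/24 = 297.08 → 297.
second section cast-on: 61 × 15/16 = 57.19 → 57.

Cast on 195 stitches; work 297 rows; second section cast-on 57 stitches.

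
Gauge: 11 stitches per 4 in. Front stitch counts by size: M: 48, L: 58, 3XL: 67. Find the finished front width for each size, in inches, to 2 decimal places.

11/4 = 2.75 sts per in.
M: 48 / 2.75 = 17.455 → 17.45 in.
L: 58 / 2.75 = 21.091 → 21.09 in.
3XL: 67 / 2.75 = 24.364 → 24.36 in.

M 17.45 inches; L 21.09 inches; 3XL 24.36 inches.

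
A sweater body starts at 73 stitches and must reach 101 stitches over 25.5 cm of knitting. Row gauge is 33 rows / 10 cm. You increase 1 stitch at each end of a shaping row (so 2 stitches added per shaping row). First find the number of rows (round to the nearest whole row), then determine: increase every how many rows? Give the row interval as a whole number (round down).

Increase every 6th row.

Rows = 25.5 × 3.3 = 84.2 → 84 rows.
Stitches to add: 28 → 14 shaping rows (at 2 st each).
84 / 14 = 6.00 → every 6 rows.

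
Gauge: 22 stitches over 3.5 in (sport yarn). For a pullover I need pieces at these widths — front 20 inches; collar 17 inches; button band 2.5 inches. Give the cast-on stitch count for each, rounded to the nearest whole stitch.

Rate = 22/3.5 = 6.286 sts per in.
front: 20 × 6.286 = 125.71 → 126.
collar: 17 × 6.286 = 106.86 → 107.
button band: 2.5 × 6.286 = 15.71 → 16.

front 126; collar 107; button band 16.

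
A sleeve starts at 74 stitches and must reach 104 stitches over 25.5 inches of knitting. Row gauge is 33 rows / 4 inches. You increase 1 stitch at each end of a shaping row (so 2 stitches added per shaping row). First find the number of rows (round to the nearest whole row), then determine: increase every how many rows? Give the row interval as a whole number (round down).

Increase every 14th row.

Rows = 25.5 × 8.25 = 210.4 → 210 rows.
Stitches to add: 30 → 15 shaping rows (at 2 st each).
210 / 15 = 14.00 → every 14 rows.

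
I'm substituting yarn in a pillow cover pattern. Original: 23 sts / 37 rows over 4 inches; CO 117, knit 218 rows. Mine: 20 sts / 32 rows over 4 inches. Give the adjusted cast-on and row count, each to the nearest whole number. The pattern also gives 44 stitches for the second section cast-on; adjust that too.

Cast on 102 stitches; work 189 rows; second section cast-on 38 stitches.

Stitches: 117 × 20/23 = 101.74 → 102.
Rows: 218 × 32/37 = 188.54 → 189.
second section cast-on: 44 × 20/23 = 38.26 → 38.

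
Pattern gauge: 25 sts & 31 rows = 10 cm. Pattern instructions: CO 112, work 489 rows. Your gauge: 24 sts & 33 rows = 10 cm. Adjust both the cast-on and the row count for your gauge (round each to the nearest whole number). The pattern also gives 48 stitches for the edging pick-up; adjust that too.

Stitches: 112 × 24/25 = 107.52 → 108.
Rows: 489 × 33/31 = 520.55 → 521.
edging pick-up: 48 × 24/25 = 46.08 → 46.

Cast on 108 stitches; work 521 rows; edging pick-up 46 stitches.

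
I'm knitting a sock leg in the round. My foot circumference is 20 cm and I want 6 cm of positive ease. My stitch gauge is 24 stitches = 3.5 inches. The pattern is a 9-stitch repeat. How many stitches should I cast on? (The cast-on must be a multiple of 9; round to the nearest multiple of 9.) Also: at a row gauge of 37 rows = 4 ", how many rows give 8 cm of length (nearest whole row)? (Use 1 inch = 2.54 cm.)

Cast on 72 stitches; work 29 rows.

Finished = 20 + 6 = 26 cm.
26 cm × 1/2.54 = 10.24 inches.
24/3.5 = 6.857 sts per in; 10.24 × 6.857 = 70.19 sts.
Nearest multiple of 9 → 72.
8 cm = 3.15 inches; × 9.25 = 29.13 → 29 rows.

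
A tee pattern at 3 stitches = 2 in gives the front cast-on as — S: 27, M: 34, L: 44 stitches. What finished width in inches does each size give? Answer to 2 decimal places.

S 18.00 inches; M 22.67 inches; L 29.33 inches.

3/2 = 1.5 sts per in.
S: 27 / 1.5 = 18.000 → 18.00 in.
M: 34 / 1.5 = 22.667 → 22.67 in.
L: 44 / 1.5 = 29.333 → 29.33 in.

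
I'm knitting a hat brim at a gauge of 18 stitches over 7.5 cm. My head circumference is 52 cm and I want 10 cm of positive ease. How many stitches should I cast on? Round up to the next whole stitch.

Cast on 149 stitches.

Finished = 52 + 10 = 62 cm.
18 / 7.5 = 2.4 sts per cm.
62.00 × 2.4 = 148.80 sts.
→ 149 sts.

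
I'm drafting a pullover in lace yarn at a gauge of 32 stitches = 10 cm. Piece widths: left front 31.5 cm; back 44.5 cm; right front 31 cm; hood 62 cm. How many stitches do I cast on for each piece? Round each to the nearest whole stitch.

Rate = 32/10 = 3.2 sts per cm.
left front: 31.5 × 3.2 = 100.80 → 101.
back: 44.5 × 3.2 = 142.40 → 142.
right front: 31 × 3.2 = 99.20 → 99.
hood: 62 × 3.2 = 198.40 → 198.

left front 101; back 142; right front 99; hood 198.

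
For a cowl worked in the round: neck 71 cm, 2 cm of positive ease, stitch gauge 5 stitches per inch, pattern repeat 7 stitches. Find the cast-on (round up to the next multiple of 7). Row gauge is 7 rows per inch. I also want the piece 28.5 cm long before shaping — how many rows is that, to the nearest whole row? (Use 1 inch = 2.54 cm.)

Finished = 71 + 2 = 73 cm.
73 cm × 1/2.54 = 28.74 inches.
5/1 = 5 sts per in; 28.74 × 5 = 143.70 sts.
Next multiple of 7 → 147.
28.5 cm = 11.22 inches; × 7 = 78.54 → 79 rows.

Cast on 147 stitches; work 79 rows.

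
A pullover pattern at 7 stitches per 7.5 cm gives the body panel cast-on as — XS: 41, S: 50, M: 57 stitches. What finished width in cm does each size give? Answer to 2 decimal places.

XS 43.93 cm; S 53.57 cm; M 61.07 cm.

7/7.5 = 0.933 sts per cm.
XS: 41 / 0.933 = 43.929 → 43.93 cm.
S: 50 / 0.933 = 53.571 → 53.57 cm.
M: 57 / 0.933 = 61.071 → 61.07 cm.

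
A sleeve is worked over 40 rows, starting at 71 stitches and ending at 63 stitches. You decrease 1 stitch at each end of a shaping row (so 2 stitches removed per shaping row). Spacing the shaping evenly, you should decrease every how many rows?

Stitches to remove: |63 − 71| = 8.
Shaping rows needed: 8 / 2 = 4.
40 rows / 4 = every 10 rows.

Decrease every 10th row.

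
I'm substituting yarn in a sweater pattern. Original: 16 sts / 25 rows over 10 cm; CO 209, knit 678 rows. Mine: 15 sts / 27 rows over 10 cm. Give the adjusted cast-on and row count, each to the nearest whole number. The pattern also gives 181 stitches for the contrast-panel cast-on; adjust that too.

Stitches: 209 × 15/16 = 195.94 → 196.
Rows: 678 × 27/25 = 732.24 → 732.
contrast-panel cast-on: 181 × 15/16 = 169.69 → 170.

Cast on 196 stitches; work 732 rows; contrast-panel cast-on 170 stitches.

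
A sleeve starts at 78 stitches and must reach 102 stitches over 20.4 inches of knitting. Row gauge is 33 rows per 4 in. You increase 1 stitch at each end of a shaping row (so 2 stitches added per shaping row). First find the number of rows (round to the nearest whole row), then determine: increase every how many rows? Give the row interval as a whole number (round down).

Increase every 14th row.

Rows = 20.4 × 8.25 = 168.3 → 168 rows.
Stitches to add: 24 → 12 shaping rows (at 2 st each).
168 / 12 = 14.00 → every 14 rows.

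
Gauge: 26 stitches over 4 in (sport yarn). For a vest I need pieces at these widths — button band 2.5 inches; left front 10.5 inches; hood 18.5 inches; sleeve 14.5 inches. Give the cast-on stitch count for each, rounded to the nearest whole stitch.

button band 16; left front 68; hood 120; sleeve 94.

Rate = 26/4 = 6.5 sts per in.
button band: 2.5 × 6.5 = 16.25 → 16.
left front: 10.5 × 6.5 = 68.25 → 68.
hood: 18.5 × 6.5 = 120.25 → 120.
sleeve: 14.5 × 6.5 = 94.25 → 94.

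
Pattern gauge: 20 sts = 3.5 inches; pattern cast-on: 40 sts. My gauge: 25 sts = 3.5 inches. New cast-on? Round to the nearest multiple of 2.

Scale factor = 25 / 20 = 1.250.
40 × 25 / 20 = 50.00 sts.

Cast on 50 stitches.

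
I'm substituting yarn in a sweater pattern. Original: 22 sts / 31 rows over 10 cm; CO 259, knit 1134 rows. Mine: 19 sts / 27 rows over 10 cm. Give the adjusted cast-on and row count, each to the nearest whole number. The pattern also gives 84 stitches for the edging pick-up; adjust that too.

Cast on 224 stitches; work 988 rows; edging pick-up 73 stitches.

Stitches: 259 × 19/22 = 223.68 → 224.
Rows: 1134 × 27/31 = 987.68 → 988.
edging pick-up: 84 × 19/22 = 72.55 → 73.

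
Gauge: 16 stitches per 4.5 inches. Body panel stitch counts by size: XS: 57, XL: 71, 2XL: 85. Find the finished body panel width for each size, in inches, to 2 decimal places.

XS 16.03 inches; XL 19.97 inches; 2XL 23.91 inches.

16/4.5 = 3.556 sts per in.
XS: 57 / 3.556 = 16.031 → 16.03 in.
XL: 71 / 3.556 = 19.969 → 19.97 in.
2XL: 85 / 3.556 = 23.906 → 23.91 in.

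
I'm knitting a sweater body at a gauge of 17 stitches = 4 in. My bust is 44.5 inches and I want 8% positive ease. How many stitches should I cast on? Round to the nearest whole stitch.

Finished = 44.5 × 1.08 = 48.06 in.
17 / 4 = 4.25 sts per inch.
48.06 × 4.25 = 204.25 sts.
→ 204 sts.

CO 204 sts.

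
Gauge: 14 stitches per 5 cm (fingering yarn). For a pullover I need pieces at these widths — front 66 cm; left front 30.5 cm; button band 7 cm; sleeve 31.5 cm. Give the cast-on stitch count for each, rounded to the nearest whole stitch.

Rate = 14/5 = 2.8 sts per cm.
front: 66 × 2.8 = 184.80 → 185.
left front: 30.5 × 2.8 = 85.40 → 85.
button band: 7 × 2.8 = 19.60 → 20.
sleeve: 31.5 × 2.8 = 88.20 → 88.

front 185; left front 85; button band 20; sleeve 88.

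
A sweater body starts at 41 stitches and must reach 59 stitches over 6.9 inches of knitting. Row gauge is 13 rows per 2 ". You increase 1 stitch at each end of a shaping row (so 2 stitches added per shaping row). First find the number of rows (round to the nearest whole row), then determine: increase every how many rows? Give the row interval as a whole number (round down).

Increase every 5th row.

Rows = 6.9 × 6.5 = 44.9 → 45 rows.
Stitches to add: 18 → 9 shaping rows (at 2 st each).
45 / 9 = 5.00 → every 5 rows.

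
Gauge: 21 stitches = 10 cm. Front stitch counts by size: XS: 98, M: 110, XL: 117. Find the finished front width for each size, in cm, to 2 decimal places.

21/10 = 2.1 sts per cm.
XS: 98 / 2.1 = 46.667 → 46.67 cm.
M: 110 / 2.1 = 52.381 → 52.38 cm.
XL: 117 / 2.1 = 55.714 → 55.71 cm.

XS 46.67 cm; M 52.38 cm; XL 55.71 cm.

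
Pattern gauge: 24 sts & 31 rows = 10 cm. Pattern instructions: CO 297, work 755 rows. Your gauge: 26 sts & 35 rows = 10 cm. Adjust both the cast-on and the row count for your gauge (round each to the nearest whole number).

Stitches: 297 × 26/24 = 321.75 → 322.
Rows: 755 × 35/31 = 852.42 → 852.

Cast on 322 stitches; work 852 rows.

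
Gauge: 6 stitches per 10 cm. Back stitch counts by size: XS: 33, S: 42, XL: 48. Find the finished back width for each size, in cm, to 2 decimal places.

6/10 = 0.6 sts per cm.
XS: 33 / 0.6 = 55.000 → 55.00 cm.
S: 42 / 0.6 = 70.000 → 70.00 cm.
XL: 48 / 0.6 = 80.000 → 80.00 cm.

XS 55.00 cm; S 70.00 cm; XL 80.00 cm.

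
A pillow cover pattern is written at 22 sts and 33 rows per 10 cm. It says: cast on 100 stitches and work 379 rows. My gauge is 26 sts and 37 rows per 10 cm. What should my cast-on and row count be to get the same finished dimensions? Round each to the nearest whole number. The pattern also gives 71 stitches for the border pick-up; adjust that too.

Stitches: 100 × 26/22 = 118.18 → 118.
Rows: 379 × 37/33 = 424.94 → 425.
border pick-up: 71 × 26/22 = 83.91 → 84.

Cast on 118 stitches; work 425 rows; border pick-up 84 stitches.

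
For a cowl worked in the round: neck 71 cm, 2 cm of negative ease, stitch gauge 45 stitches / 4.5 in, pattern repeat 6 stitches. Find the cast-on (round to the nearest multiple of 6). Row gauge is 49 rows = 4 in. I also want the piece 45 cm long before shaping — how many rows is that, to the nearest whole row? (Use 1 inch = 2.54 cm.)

Cast on 270 stitches; work 217 rows.

Finished = 71 − 2 = 69 cm.
69 cm × 1/2.54 = 27.17 inches.
45/4.5 = 10 sts per in; 27.17 × 10 = 271.65 sts.
Nearest multiple of 6 → 270.
45 cm = 17.72 inches; × 12.25 = 217.03 → 217 rows.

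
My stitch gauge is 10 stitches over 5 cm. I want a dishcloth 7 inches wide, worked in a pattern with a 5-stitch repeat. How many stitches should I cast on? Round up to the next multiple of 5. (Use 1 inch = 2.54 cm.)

CO 40 sts.

7 in = 7 × 2.54 = 17.78 cm.
10 / 5 = 2 sts/cm.
17.78 × 2 = 35.56 sts.
→ 40.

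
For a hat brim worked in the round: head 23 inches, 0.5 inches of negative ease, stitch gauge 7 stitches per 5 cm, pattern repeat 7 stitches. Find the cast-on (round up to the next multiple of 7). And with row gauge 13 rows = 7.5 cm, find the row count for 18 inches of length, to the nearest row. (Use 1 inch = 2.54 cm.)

Finished = 23 − 0.5 = 22.5 inches.
22.5 inches × 2.54 = 57.15 cm.
7/5 = 1.4 sts per cm; 57.15 × 1.4 = 80.01 sts.
Next multiple of 7 → 84.
18 inches = 45.72 cm; × 1.733 = 79.25 → 79 rows.

Cast on 84 stitches; work 79 rows.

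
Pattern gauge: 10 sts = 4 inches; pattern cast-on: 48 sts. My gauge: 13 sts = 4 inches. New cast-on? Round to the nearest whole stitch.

Scale factor = 13 / 10 = 1.300.
48 × 13 / 10 = 62.40 sts.
→ 62 sts.

CO 62 sts.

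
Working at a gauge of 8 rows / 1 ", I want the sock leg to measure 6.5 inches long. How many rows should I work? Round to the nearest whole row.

Work 52 rows.

8 rows / 1 in = 8 rows per inch.
6.5 × 8 = 52.00 rows.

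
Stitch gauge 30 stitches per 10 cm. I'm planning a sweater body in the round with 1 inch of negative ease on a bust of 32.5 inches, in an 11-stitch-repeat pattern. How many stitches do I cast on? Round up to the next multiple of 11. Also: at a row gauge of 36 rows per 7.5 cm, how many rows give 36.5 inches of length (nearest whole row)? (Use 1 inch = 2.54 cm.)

Cast on 242 stitches; work 445 rows.

Finished = 32.5 − 1 = 31.5 inches.
31.5 inches × 2.54 = 80.01 cm.
30/10 = 3 sts per cm; 80.01 × 3 = 240.03 sts.
Next multiple of 11 → 242.
36.5 inches = 92.71 cm; × 4.8 = 445.01 → 445 rows.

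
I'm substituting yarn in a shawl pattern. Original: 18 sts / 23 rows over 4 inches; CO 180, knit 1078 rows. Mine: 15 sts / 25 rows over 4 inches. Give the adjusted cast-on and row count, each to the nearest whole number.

Cast on 150 stitches; work 1172 rows.

Stitches: 180 × 15/18 = 150.00 → 150.
Rows: 1078 × 25/23 = 1171.74 → 1172.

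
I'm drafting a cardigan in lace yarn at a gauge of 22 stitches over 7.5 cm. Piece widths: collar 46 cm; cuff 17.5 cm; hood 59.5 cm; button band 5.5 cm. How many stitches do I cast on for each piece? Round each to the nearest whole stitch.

Rate = 22/7.5 = 2.933 sts per cm.
collar: 46 × 2.933 = 134.93 → 135.
cuff: 17.5 × 2.933 = 51.33 → 51.
hood: 59.5 × 2.933 = 174.53 → 175.
button band: 5.5 × 2.933 = 16.13 → 16.

collar 135; cuff 51; hood 175; button band 16.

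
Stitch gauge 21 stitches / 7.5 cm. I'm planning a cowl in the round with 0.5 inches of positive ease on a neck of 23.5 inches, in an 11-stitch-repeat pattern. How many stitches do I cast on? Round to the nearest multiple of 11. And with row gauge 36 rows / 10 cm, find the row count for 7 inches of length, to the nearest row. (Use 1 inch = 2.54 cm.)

Cast on 176 stitches; work 64 rows.

Finished = 23.5 + 0.5 = 24 inches.
24 inches × 2.54 = 60.96 cm.
21/7.5 = 2.8 sts per cm; 60.96 × 2.8 = 170.69 sts.
Nearest multiple of 11 → 176.
7 inches = 17.78 cm; × 3.6 = 64.01 → 64 rows.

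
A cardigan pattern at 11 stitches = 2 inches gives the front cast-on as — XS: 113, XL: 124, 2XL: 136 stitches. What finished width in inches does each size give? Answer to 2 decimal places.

11/2 = 5.5 sts per in.
XS: 113 / 5.5 = 20.545 → 20.55 in.
XL: 124 / 5.5 = 22.545 → 22.55 in.
2XL: 136 / 5.5 = 24.727 → 24.73 in.

XS 20.55 inches; XL 22.55 inches; 2XL 24.73 inches.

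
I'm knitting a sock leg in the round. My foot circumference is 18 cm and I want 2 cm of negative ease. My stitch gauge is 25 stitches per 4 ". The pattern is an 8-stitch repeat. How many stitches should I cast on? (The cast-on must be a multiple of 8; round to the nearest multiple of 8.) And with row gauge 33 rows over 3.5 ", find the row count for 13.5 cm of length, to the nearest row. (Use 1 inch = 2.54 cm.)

Cast on 40 stitches; work 50 rows.

Finished = 18 − 2 = 16 cm.
16 cm × 1/2.54 = 6.30 inches.
25/4 = 6.25 sts per in; 6.30 × 6.25 = 39.37 sts.
Nearest multiple of 8 → 40.
13.5 cm = 5.31 inches; × 9.429 = 50.11 → 50 rows.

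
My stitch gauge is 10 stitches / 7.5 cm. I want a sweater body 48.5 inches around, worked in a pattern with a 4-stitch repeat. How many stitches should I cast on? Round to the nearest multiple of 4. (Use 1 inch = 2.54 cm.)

164 stitches.

48.5 in = 48.5 × 2.54 = 123.19 cm.
10 / 7.5 = 1.333 sts/cm.
123.19 × 1.333 = 164.25 sts.
→ 164.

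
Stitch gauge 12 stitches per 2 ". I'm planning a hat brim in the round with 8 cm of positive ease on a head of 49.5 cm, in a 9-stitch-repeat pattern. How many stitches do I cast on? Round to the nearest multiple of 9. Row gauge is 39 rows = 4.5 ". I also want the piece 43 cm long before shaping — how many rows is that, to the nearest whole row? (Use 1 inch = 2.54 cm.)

Finished = 49.5 + 8 = 57.5 cm.
57.5 cm × 1/2.54 = 22.64 inches.
12/2 = 6 sts per in; 22.64 × 6 = 135.83 sts.
Nearest multiple of 9 → 135.
43 cm = 16.93 inches; × 8.667 = 146.72 → 147 rows.

Cast on 135 stitches; work 147 rows.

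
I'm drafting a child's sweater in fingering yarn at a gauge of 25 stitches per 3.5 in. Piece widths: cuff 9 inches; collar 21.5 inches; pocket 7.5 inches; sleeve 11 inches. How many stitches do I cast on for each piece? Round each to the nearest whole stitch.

cuff 64; collar 154; pocket 54; sleeve 79.

Rate = 25/3.5 = 7.143 sts per in.
cuff: 9 × 7.143 = 64.29 → 64.
collar: 21.5 × 7.143 = 153.57 → 154.
pocket: 7.5 × 7.143 = 53.57 → 54.
sleeve: 11 × 7.143 = 78.57 → 79.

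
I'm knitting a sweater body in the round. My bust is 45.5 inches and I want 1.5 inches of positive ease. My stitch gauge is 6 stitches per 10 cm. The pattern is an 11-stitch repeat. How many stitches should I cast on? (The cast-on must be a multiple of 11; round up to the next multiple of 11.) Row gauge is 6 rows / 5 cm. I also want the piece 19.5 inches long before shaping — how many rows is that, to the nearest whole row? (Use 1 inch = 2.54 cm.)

Cast on 77 stitches; work 59 rows.

Finished = 45.5 + 1.5 = 47 inches.
47 inches × 2.54 = 119.38 cm.
6/10 = 0.6 sts per cm; 119.38 × 0.6 = 71.63 sts.
Next multiple of 11 → 77.
19.5 inches = 49.53 cm; × 1.2 = 59.44 → 59 rows.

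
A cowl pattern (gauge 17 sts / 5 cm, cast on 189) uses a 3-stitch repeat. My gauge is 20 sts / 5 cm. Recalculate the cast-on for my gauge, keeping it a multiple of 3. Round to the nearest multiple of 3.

189 × 20 / 17 = 222.35.
Nearest multiple of 3: 222.

222 stitches.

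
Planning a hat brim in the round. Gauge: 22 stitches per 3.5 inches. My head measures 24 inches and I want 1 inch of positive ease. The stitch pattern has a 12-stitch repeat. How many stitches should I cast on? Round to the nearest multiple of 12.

CO 156 sts.

Finished = 24 + 1 = 25 inches.
22 / 3.5 = 6.286 sts/in.
25 × 6.286 = 157.14 sts.
Nearest multiple of 12: 156.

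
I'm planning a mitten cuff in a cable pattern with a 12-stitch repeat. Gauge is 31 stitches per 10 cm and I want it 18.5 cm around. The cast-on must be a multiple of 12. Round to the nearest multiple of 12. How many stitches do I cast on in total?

Cast on 60 stitches.

31 / 10 = 3.1 sts per cm.
18.5 × 3.1 = 57.35 sts.
Nearest multiple of 12: 60.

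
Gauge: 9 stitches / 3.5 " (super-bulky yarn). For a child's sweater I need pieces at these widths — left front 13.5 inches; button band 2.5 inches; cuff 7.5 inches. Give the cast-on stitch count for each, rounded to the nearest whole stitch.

left front 35; button band 6; cuff 19.

Rate = 9/3.5 = 2.571 sts per in.
left front: 13.5 × 2.571 = 34.71 → 35.
button band: 2.5 × 2.571 = 6.43 → 6.
cuff: 7.5 × 2.571 = 19.29 → 19.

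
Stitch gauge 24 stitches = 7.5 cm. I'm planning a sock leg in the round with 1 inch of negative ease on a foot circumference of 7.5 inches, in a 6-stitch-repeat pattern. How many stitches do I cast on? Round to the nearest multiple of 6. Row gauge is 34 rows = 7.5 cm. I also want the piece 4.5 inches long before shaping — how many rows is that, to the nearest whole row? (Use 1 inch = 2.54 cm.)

Cast on 54 stitches; work 52 rows.

Finished = 7.5 − 1 = 6.5 inches.
6.5 inches × 2.54 = 16.51 cm.
24/7.5 = 3.2 sts per cm; 16.51 × 3.2 = 52.83 sts.
Nearest multiple of 6 → 54.
4.5 inches = 11.43 cm; × 4.533 = 51.82 → 52 rows.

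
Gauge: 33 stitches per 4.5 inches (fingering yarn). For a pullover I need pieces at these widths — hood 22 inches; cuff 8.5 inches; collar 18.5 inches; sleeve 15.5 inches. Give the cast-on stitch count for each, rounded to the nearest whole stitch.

Rate = 33/4.5 = 7.333 sts per in.
hood: 22 × 7.333 = 161.33 → 161.
cuff: 8.5 × 7.333 = 62.33 → 62.
collar: 18.5 × 7.333 = 135.67 → 136.
sleeve: 15.5 × 7.333 = 113.67 → 114.

hood 161; cuff 62; collar 136; sleeve 114.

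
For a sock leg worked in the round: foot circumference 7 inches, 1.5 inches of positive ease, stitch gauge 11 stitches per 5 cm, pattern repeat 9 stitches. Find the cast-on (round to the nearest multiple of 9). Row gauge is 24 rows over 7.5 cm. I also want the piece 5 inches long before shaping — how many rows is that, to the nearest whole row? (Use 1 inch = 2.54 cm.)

Finished = 7 + 1.5 = 8.5 inches.
8.5 inches × 2.54 = 21.59 cm.
11/5 = 2.2 sts per cm; 21.59 × 2.2 = 47.50 sts.
Nearest multiple of 9 → 45.
5 inches = 12.70 cm; × 3.2 = 40.64 → 41 rows.

Cast on 45 stitches; work 41 rows.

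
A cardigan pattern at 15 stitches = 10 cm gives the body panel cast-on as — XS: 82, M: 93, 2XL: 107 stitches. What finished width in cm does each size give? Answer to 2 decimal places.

XS 54.67 cm; M 62.00 cm; 2XL 71.33 cm.

15/10 = 1.5 sts per cm.
XS: 82 / 1.5 = 54.667 → 54.67 cm.
M: 93 / 1.5 = 62.000 → 62.00 cm.
2XL: 107 / 1.5 = 71.333 → 71.33 cm.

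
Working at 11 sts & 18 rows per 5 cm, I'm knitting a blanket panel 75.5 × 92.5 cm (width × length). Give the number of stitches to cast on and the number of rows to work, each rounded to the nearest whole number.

Cast on 166 stitches and work 333 rows.

Stitch gauge = 11/5 = 2.2 sts/cm; 75.5 × 2.2 = 166.10 → 166 sts.
Row gauge = 18/5 = 3.6 rows/cm; 92.5 × 3.6 = 333.00 → 333 rows.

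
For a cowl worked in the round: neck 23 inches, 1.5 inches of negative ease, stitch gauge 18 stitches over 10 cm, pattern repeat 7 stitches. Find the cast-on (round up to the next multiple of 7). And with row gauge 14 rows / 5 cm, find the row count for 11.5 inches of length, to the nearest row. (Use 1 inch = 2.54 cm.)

Finished = 23 − 1.5 = 21.5 inches.
21.5 inches × 2.54 = 54.61 cm.
18/10 = 1.8 sts per cm; 54.61 × 1.8 = 98.30 sts.
Next multiple of 7 → 105.
11.5 inches = 29.21 cm; × 2.8 = 81.79 → 82 rows.

Cast on 105 stitches; work 82 rows.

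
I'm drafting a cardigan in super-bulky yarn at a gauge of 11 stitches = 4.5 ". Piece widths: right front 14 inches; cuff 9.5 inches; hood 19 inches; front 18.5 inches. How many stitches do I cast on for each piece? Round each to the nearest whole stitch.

right front 34; cuff 23; hood 46; front 45.

Rate = 11/4.5 = 2.444 sts per in.
right front: 14 × 2.444 = 34.22 → 34.
cuff: 9.5 × 2.444 = 23.22 → 23.
hood: 19 × 2.444 = 46.44 → 46.
front: 18.5 × 2.444 = 45.22 → 45.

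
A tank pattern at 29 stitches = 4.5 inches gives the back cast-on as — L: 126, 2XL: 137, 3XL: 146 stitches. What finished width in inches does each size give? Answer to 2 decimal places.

L 19.55 inches; 2XL 21.26 inches; 3XL 22.66 inches.

29/4.5 = 6.444 sts per in.
L: 126 / 6.444 = 19.552 → 19.55 in.
2XL: 137 / 6.444 = 21.259 → 21.26 in.
3XL: 146 / 6.444 = 22.655 → 22.66 in.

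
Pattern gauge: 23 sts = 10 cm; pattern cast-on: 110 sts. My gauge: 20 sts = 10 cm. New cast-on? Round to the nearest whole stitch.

CO 96 sts.

Scale factor = 20 / 23 = 0.870.
110 × 20 / 23 = 95.65 sts.
→ 96 sts.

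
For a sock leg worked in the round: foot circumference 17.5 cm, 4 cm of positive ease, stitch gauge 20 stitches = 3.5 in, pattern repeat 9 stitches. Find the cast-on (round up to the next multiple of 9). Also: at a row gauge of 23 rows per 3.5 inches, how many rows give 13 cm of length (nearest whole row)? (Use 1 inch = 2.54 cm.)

Finished = 17.5 + 4 = 21.5 cm.
21.5 cm × 1/2.54 = 8.46 inches.
20/3.5 = 5.714 sts per in; 8.46 × 5.714 = 48.37 sts.
Next multiple of 9 → 54.
13 cm = 5.12 inches; × 6.571 = 33.63 → 34 rows.

Cast on 54 stitches; work 34 rows.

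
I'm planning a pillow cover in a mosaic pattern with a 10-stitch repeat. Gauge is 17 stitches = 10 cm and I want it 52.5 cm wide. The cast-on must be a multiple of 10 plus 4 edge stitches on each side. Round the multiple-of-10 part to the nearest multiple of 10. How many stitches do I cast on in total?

Cast on 88 stitches.

17 / 10 = 1.7 sts per cm.
52.5 × 1.7 = 89.25 sts.
Less 8 edge sts → 81.25 for the repeat.
Nearest multiple of 10: 80.
Add back 8 edge sts → 88.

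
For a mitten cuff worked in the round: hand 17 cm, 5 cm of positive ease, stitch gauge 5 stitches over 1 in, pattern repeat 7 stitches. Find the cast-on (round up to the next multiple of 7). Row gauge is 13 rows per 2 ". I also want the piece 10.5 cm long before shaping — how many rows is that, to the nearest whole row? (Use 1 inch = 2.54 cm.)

Cast on 49 stitches; work 27 rows.

Finished = 17 + 5 = 22 cm.
22 cm × 1/2.54 = 8.66 inches.
5/1 = 5 sts per in; 8.66 × 5 = 43.31 sts.
Next multiple of 7 → 49.
10.5 cm = 4.13 inches; × 6.5 = 26.87 → 27 rows.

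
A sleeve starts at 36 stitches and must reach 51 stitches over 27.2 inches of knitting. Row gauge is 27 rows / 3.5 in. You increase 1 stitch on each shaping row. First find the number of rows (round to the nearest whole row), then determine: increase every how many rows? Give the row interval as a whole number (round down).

Increase every 14th row.

Rows = 27.2 × 7.714 = 209.8 → 210 rows.
Stitches to add: 15 → 15 shaping rows (at 1 st each).
210 / 15 = 14.00 → every 14 rows.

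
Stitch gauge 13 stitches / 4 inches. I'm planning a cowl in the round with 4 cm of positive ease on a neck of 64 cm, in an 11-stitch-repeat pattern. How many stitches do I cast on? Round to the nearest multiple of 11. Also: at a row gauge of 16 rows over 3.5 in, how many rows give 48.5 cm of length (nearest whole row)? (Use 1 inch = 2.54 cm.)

Finished = 64 + 4 = 68 cm.
68 cm × 1/2.54 = 26.77 inches.
13/4 = 3.25 sts per in; 26.77 × 3.25 = 87.01 sts.
Nearest multiple of 11 → 88.
48.5 cm = 19.09 inches; × 4.571 = 87.29 → 87 rows.

Cast on 88 stitches; work 87 rows.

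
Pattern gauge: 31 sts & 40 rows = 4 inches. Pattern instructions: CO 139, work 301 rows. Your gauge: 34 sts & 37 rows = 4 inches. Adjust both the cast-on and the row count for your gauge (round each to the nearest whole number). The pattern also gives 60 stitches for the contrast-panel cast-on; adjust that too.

Stitches: 139 × 34/31 = 152.45 → 152.
Rows: 301 × 37/40 = 278.43 → 278.
contrast-panel cast-on: 60 × 34/31 = 65.81 → 66.

Cast on 152 stitches; work 278 rows; contrast-panel cast-on 66 stitches.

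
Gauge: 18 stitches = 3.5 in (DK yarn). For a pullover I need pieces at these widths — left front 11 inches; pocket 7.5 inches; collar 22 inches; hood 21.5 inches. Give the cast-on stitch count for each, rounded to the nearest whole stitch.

left front 57; pocket 39; collar 113; hood 111.

Rate = 18/3.5 = 5.143 sts per in.
left front: 11 × 5.143 = 56.57 → 57.
pocket: 7.5 × 5.143 = 38.57 → 39.
collar: 22 × 5.143 = 113.14 → 113.
hood: 21.5 × 5.143 = 110.57 → 111.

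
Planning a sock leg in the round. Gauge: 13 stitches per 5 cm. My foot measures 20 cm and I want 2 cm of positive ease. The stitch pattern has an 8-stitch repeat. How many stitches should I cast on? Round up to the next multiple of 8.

Finished = 20 + 2 = 22 cm.
13 / 5 = 2.6 sts/cm.
22 × 2.6 = 57.20 sts.
Next multiple of 8: 64.

Cast on 64 stitches.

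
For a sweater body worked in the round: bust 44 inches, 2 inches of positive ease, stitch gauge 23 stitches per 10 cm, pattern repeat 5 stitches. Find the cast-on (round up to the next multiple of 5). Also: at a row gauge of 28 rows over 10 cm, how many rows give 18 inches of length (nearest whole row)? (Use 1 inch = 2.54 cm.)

Finished = 44 + 2 = 46 inches.
46 inches × 2.54 = 116.84 cm.
23/10 = 2.3 sts per cm; 116.84 × 2.3 = 268.73 sts.
Next multiple of 5 → 270.
18 inches = 45.72 cm; × 2.8 = 128.02 → 128 rows.

Cast on 270 stitches; work 128 rows.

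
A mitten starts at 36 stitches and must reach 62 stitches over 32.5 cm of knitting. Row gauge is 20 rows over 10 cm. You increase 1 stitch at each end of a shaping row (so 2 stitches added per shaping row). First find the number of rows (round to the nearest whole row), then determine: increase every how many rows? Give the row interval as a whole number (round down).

Rows = 32.5 × 2 = 65.0 → 65 rows.
Stitches to add: 26 → 13 shaping rows (at 2 st each).
65 / 13 = 5.00 → every 5 rows.

Increase every 5th row.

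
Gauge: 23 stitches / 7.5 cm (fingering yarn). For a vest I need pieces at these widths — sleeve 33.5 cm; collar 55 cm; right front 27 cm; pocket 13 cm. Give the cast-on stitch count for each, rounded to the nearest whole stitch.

sleeve 103; collar 169; right front 83; pocket 40.

Rate = 23/7.5 = 3.067 sts per cm.
sleeve: 33.5 × 3.067 = 102.73 → 103.
collar: 55 × 3.067 = 168.67 → 169.
right front: 27 × 3.067 = 82.80 → 83.
pocket: 13 × 3.067 = 39.87 → 40.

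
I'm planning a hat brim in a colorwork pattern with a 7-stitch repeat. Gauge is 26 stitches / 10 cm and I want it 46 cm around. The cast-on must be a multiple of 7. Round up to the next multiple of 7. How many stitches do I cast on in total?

126 stitches.

26 / 10 = 2.6 sts per cm.
46 × 2.6 = 119.60 sts.
Next multiple of 7: 126.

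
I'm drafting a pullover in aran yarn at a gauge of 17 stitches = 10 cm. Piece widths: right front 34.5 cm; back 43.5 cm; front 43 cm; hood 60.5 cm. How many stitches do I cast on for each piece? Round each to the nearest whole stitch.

Rate = 17/10 = 1.7 sts per cm.
right front: 34.5 × 1.7 = 58.65 → 59.
back: 43.5 × 1.7 = 73.95 → 74.
front: 43 × 1.7 = 73.10 → 73.
hood: 60.5 × 1.7 = 102.85 → 103.

right front 59; back 74; front 73; hood 103.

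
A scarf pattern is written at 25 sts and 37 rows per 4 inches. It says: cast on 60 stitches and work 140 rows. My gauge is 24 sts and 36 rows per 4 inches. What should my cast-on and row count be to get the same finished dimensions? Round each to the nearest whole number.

Stitches: 60 × 24/25 = 57.60 → 58.
Rows: 140 × 36/37 = 136.22 → 136.

Cast on 58 stitches; work 136 rows.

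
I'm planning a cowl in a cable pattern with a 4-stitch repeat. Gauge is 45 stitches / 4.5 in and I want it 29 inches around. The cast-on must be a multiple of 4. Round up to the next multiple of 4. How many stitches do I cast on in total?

45 / 4.5 = 10 sts per inch.
29 × 10 = 290.00 sts.
Next multiple of 4: 292.

292 stitches.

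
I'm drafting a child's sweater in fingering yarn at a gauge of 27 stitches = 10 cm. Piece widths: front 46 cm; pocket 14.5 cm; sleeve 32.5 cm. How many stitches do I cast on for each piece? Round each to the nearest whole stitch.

front 124; pocket 39; sleeve 88.

Rate = 27/10 = 2.7 sts per cm.
front: 46 × 2.7 = 124.20 → 124.
pocket: 14.5 × 2.7 = 39.15 → 39.
sleeve: 32.5 × 2.7 = 87.75 → 88.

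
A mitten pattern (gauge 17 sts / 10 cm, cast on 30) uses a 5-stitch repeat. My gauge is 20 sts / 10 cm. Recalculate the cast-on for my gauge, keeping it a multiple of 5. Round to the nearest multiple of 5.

30 × 20 / 17 = 35.29.
Nearest multiple of 5: 35.

Cast on 35 stitches.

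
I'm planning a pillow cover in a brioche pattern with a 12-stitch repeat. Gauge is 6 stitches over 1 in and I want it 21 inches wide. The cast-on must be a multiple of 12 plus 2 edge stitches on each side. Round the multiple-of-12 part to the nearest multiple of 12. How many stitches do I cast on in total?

Cast on 124 stitches.

6 / 1 = 6 sts per inch.
21 × 6 = 126.00 sts.
Less 4 edge sts → 122.00 for the repeat.
Nearest multiple of 12: 120.
Add back 4 edge sts → 124.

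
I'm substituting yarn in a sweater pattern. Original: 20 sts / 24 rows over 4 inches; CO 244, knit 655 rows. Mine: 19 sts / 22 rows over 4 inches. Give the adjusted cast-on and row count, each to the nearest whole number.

Cast on 232 stitches; work 600 rows.

Stitches: 244 × 19/20 = 231.80 → 232.
Rows: 655 × 22/24 = 600.42 → 600.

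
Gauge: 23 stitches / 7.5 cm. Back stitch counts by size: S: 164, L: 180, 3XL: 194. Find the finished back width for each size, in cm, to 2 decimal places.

23/7.5 = 3.067 sts per cm.
S: 164 / 3.067 = 53.478 → 53.48 cm.
L: 180 / 3.067 = 58.696 → 58.70 cm.
3XL: 194 / 3.067 = 63.261 → 63.26 cm.

S 53.48 cm; L 58.70 cm; 3XL 63.26 cm.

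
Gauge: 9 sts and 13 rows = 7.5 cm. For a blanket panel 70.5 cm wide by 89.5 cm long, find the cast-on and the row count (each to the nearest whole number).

Stitch gauge = 9/7.5 = 1.2 sts/cm; 70.5 × 1.2 = 84.60 → 85 sts.
Row gauge = 13/7.5 = 1.733 rows/cm; 89.5 × 1.733 = 155.13 → 155 rows.

Cast on 85 stitches and work 155 rows.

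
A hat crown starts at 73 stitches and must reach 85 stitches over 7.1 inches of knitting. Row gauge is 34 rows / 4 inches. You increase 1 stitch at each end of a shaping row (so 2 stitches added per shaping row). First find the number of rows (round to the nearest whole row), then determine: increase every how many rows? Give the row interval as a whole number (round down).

Increase every 10th row.

Rows = 7.1 × 8.5 = 60.3 → 60 rows.
Stitches to add: 12 → 6 shaping rows (at 2 st each).
60 / 6 = 10.00 → every 10 rows.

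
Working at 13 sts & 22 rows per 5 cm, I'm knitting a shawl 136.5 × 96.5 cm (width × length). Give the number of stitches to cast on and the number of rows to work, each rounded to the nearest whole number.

Stitch gauge = 13/5 = 2.6 sts/cm; 136.5 × 2.6 = 354.90 → 355 sts.
Row gauge = 22/5 = 4.4 rows/cm; 96.5 × 4.4 = 424.60 → 425 rows.

Cast on 355 stitches and work 425 rows.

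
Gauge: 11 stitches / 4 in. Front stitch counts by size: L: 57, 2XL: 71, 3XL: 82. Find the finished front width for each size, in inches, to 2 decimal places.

11/4 = 2.75 sts per in.
L: 57 / 2.75 = 20.727 → 20.73 in.
2XL: 71 / 2.75 = 25.818 → 25.82 in.
3XL: 82 / 2.75 = 29.818 → 29.82 in.

L 20.73 inches; 2XL 25.82 inches; 3XL 29.82 inches.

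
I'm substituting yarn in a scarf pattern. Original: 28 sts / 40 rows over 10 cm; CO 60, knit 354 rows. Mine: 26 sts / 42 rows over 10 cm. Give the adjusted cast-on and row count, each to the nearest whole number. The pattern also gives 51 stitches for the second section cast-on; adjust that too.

Cast on 56 stitches; work 372 rows; second section cast-on 47 stitches.

Stitches: 60 × 26/28 = 55.71 → 56.
Rows: 354 × 42/40 = 371.70 → 372.
second section cast-on: 51 × 26/28 = 47.36 → 47.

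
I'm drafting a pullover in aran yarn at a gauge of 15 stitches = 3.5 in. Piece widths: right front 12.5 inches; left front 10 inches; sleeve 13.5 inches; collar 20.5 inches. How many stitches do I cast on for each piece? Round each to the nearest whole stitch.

right front 54; left front 43; sleeve 58; collar 88.

Rate = 15/3.5 = 4.286 sts per in.
right front: 12.5 × 4.286 = 53.57 → 54.
left front: 10 × 4.286 = 42.86 → 43.
sleeve: 13.5 × 4.286 = 57.86 → 58.
collar: 20.5 × 4.286 = 87.86 → 88.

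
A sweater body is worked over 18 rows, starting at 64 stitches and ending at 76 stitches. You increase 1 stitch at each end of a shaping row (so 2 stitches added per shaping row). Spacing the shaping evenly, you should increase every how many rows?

Increase every 3rd row.

Stitches to add: |76 − 64| = 12.
Shaping rows needed: 12 / 2 = 6.
18 rows / 6 = every 3 rows.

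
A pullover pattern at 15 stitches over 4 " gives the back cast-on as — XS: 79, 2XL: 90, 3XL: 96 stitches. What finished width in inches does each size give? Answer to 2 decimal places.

XS 21.07 inches; 2XL 24.00 inches; 3XL 25.60 inches.

15/4 = 3.75 sts per in.
XS: 79 / 3.75 = 21.067 → 21.07 in.
2XL: 90 / 3.75 = 24.000 → 24.00 in.
3XL: 96 / 3.75 = 25.600 → 25.60 in.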